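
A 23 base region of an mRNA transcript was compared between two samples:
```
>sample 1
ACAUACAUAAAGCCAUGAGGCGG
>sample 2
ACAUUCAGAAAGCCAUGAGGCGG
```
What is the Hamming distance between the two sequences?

2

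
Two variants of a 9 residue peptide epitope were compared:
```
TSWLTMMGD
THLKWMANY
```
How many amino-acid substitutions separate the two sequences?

Comparing position by position, 7 positions differ: 2 (S/H), 3 (W/L), 4 (L/K), 5 (T/W), 7 (M/A), 8 (G/N), 9 (D/Y).

7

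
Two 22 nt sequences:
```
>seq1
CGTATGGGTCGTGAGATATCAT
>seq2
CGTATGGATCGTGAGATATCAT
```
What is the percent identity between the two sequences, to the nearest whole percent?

95%

Mismatch at position 8 (1-based): 1 of 22.
Identical positions: 21/22 = 95.45% → 95%.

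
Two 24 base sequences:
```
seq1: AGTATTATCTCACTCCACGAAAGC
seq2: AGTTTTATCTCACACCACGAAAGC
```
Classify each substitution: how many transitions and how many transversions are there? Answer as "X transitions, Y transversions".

0 transitions, 2 transversions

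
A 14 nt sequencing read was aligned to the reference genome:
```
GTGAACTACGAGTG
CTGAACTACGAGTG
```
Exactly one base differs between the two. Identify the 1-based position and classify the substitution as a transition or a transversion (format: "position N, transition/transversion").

position 1, transversion

Position 1 changes G→C. G is a purine and C is a pyrimidine, so this is a transversion.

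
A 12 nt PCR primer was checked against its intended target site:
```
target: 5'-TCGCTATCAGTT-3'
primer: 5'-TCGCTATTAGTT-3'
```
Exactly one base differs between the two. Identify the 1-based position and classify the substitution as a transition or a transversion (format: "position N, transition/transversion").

position 8, transition

The sequences differ only at position 8: C→T (pyrimidine→pyrimidine), a transition.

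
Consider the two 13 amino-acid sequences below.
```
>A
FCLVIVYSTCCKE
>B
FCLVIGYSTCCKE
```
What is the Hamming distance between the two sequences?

Comparing position by position, 1 position differs: 6 (V/G).

1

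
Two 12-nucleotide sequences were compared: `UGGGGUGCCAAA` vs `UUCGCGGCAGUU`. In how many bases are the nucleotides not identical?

8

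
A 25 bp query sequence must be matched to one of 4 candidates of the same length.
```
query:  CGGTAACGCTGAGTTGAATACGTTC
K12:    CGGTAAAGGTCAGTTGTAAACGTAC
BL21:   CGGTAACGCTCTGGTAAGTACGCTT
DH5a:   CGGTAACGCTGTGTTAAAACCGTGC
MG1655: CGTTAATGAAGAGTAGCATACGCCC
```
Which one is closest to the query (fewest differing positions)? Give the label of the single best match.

DH5a

K12 differs at 6 positions; BL21 differs at 7 positions; DH5a differs at 5 positions; MG1655 differs at 8 positions. The closest is DH5a.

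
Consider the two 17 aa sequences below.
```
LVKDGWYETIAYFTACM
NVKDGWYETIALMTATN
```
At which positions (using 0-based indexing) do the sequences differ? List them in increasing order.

0, 11, 12, 15, 16

Differences at position 0 (L→N), position 11 (Y→L), position 12 (F→M), position 15 (C→T), position 16 (M→N).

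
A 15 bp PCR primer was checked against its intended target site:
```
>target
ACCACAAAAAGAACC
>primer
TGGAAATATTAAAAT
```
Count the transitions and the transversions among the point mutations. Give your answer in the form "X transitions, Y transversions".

Transitions (purine↔purine or pyrimidine↔pyrimidine): 11 G→A, 15 C→T.
Transversions (purine↔pyrimidine): 1 A→T, 2 C→G, 3 C→G, 5 C→A, 7 A→T, 9 A→T, 10 A→T, 14 C→A.

2 transitions, 8 transversions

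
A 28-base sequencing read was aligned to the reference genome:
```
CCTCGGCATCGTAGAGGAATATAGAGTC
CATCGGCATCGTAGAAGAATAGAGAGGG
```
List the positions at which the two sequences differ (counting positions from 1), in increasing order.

Differences at position 2 (C→A), position 16 (G→A), position 22 (T→G), position 27 (T→G), position 28 (C→G).

2, 16, 22, 27, 28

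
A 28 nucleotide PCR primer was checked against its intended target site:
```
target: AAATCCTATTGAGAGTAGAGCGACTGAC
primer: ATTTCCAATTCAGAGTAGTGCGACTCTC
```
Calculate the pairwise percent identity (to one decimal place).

75.0%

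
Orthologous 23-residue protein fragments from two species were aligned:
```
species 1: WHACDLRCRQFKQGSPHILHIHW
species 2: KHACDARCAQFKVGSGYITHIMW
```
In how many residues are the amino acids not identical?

The sequences differ at residues 1, 6, 9, 13, 16, 17, 19, 22 (1-based) — 8 in total.

8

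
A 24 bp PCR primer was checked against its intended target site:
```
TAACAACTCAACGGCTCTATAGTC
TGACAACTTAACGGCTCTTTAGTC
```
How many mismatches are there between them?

Comparing position by position, 3 bases differ: 2 (A/G), 9 (C/T), 19 (A/T).

3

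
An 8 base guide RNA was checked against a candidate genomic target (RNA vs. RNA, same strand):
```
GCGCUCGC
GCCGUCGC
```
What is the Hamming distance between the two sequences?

2

The sequences differ at bases 3, 4 (1-based) — 2 in total.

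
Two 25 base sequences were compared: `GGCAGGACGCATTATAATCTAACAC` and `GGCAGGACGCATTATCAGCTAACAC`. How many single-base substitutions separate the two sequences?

Comparing position by position, 2 positions differ: 16 (A/C), 18 (T/G).

2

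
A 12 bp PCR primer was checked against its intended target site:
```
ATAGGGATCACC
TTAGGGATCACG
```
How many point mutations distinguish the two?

The sequences differ at bases 1, 12 (1-based) — 2 in total.

2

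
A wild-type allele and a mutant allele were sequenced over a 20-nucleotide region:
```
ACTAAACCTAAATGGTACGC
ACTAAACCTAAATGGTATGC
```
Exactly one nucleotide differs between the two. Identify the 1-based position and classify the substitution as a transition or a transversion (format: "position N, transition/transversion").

position 18, transition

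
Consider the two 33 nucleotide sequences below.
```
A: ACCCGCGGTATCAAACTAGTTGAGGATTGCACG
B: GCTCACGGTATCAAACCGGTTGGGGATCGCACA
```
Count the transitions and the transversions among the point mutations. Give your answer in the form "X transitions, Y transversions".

Mismatches (1-based):
position 1: A→G (purine→purine, transition)
position 3: C→T (pyrimidine→pyrimidine, transition)
position 5: G→A (purine→purine, transition)
position 17: T→C (pyrimidine→pyrimidine, transition)
position 18: A→G (purine→purine, transition)
position 23: A→G (purine→purine, transition)
position 28: T→C (pyrimidine→pyrimidine, transition)
position 33: G→A (purine→purine, transition)

8 transitions, 0 transversions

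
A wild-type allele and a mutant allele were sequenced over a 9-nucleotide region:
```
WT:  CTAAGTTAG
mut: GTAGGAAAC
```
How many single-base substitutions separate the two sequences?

Mismatches (1-based): base 1: C→G; base 4: A→G; base 6: T→A; base 7: T→A; base 9: G→C.

5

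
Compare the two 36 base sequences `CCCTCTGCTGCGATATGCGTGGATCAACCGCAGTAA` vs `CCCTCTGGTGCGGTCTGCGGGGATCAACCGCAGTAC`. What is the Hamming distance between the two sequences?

5

Comparing position by position, 5 bases differ: 8 (C/G), 13 (A/G), 15 (A/C), 20 (T/G), 36 (A/C).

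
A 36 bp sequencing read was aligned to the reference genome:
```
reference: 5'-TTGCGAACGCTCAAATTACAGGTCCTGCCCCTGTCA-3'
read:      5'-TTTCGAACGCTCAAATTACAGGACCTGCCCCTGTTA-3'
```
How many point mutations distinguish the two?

Mismatches (1-based): site 3: G→T; site 23: T→A; site 35: C→T.

3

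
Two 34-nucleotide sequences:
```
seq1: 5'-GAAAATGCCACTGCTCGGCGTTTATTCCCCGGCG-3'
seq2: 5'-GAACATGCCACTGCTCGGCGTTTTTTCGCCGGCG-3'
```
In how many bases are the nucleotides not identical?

3

The sequences differ at bases 4, 24, 28 (1-based) — 3 in total.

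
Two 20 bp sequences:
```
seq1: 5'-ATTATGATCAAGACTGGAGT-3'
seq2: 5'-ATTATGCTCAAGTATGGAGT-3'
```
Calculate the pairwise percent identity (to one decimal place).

3 positions differ (7, 13, 14), so 17 of 20 match: 17/20 = 85%.

85.0%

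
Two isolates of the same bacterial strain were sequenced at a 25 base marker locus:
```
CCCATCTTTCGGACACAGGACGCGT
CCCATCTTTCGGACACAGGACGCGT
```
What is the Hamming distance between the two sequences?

0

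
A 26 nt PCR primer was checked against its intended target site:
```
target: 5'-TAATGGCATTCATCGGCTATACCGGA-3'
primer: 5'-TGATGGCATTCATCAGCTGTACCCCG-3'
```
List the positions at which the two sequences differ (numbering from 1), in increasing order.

Scanning 1-based: 2: A/G; 15: G/A; 19: A/G; 24: G/C; 25: G/C; 26: A/G.

2, 15, 19, 24, 25, 26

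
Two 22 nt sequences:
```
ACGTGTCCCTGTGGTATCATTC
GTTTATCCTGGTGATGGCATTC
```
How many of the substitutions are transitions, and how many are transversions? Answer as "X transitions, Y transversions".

Mismatches (1-based):
base 1: A→G (purine→purine, transition)
base 2: C→T (pyrimidine→pyrimidine, transition)
base 3: G→T (purine→pyrimidine, transversion)
base 5: G→A (purine→purine, transition)
base 9: C→T (pyrimidine→pyrimidine, transition)
base 10: T→G (pyrimidine→purine, transversion)
base 14: G→A (purine→purine, transition)
base 16: A→G (purine→purine, transition)
base 17: T→G (pyrimidine→purine, transversion)

6 transitions, 3 transversions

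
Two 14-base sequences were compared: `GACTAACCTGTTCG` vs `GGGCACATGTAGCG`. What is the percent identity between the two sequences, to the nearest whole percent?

29%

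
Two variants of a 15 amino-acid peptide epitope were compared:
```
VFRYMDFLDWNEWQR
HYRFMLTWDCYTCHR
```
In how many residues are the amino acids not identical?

11

Comparing position by position, 11 residues differ: 1 (V/H), 2 (F/Y), 4 (Y/F), 6 (D/L), 7 (F/T), 8 (L/W), 10 (W/C), 11 (N/Y), 12 (E/T), 13 (W/C), 14 (Q/H).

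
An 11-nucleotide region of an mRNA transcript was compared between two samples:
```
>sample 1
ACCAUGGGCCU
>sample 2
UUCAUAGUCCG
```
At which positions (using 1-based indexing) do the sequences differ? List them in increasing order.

1, 2, 6, 8, 11

Differences at position 1 (A→U), position 2 (C→U), position 6 (G→A), position 8 (G→U), position 11 (U→G).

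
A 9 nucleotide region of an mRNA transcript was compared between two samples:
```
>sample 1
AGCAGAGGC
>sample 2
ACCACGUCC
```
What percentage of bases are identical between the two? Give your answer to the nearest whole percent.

Mismatches at positions 2, 5, 6, 7, 8 (1-based): 5 of 9.
Identical positions: 4/9 = 44.44% → 44%.

44%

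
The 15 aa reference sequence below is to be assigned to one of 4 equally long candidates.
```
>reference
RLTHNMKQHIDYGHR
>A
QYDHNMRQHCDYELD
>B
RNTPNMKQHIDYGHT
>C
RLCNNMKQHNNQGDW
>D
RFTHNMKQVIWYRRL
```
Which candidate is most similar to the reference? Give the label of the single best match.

A differs at 8 residues; B differs at 3 residues; C differs at 7 residues; D differs at 6 residues. The closest is B.

B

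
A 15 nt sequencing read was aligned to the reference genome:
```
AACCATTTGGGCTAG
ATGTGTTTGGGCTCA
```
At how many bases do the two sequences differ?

Mismatches (1-based): base 2: A→T; base 3: C→G; base 4: C→T; base 5: A→G; base 14: A→C; base 15: G→A.

6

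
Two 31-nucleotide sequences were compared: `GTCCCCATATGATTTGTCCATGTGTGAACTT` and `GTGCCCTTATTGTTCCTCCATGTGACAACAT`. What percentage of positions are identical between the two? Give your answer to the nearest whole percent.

71%

Mismatches at positions 3, 7, 11, 12, 15, 16, 25, 26, 30 (1-based): 9 of 31.
Identical positions: 22/31 = 70.97% → 71%.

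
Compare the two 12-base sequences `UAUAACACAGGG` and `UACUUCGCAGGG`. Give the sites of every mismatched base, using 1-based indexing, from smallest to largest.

3, 4, 5, 7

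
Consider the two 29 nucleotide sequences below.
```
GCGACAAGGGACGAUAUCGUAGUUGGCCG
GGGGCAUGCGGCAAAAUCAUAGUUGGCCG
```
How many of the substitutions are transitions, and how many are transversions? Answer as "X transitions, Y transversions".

Transitions (purine↔purine or pyrimidine↔pyrimidine): 4 A→G, 11 A→G, 13 G→A, 19 G→A.
Transversions (purine↔pyrimidine): 2 C→G, 7 A→U, 9 G→C, 15 U→A.

4 transitions, 4 transversions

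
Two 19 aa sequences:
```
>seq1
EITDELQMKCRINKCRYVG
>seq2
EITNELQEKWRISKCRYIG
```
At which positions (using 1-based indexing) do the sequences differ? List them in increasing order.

Differences at position 4 (D→N), position 8 (M→E), position 10 (C→W), position 13 (N→S), position 18 (V→I).

4, 8, 10, 13, 18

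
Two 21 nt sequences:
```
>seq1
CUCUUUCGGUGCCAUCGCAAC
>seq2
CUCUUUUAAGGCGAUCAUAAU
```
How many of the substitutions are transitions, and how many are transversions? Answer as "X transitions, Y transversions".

6 transitions, 2 transversions

Mismatches (1-based):
site 7: C→U (pyrimidine→pyrimidine, transition)
site 8: G→A (purine→purine, transition)
site 9: G→A (purine→purine, transition)
site 10: U→G (pyrimidine→purine, transversion)
site 13: C→G (pyrimidine→purine, transversion)
site 17: G→A (purine→purine, transition)
site 18: C→U (pyrimidine→pyrimidine, transition)
site 21: C→U (pyrimidine→pyrimidine, transition)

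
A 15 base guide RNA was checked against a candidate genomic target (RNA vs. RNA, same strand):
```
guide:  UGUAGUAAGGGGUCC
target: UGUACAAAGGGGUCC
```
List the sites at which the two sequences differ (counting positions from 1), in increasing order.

Differences at site 5 (G→C), site 6 (U→A).

5, 6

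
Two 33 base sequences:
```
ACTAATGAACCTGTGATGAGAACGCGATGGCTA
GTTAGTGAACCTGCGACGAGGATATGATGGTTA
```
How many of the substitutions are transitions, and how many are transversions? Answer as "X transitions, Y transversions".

10 transitions, 0 transversions

Mismatches (1-based):
site 1: A→G (purine→purine, transition)
site 2: C→T (pyrimidine→pyrimidine, transition)
site 5: A→G (purine→purine, transition)
site 14: T→C (pyrimidine→pyrimidine, transition)
site 17: T→C (pyrimidine→pyrimidine, transition)
site 21: A→G (purine→purine, transition)
site 23: C→T (pyrimidine→pyrimidine, transition)
site 24: G→A (purine→purine, transition)
site 25: C→T (pyrimidine→pyrimidine, transition)
site 31: C→T (pyrimidine→pyrimidine, transition)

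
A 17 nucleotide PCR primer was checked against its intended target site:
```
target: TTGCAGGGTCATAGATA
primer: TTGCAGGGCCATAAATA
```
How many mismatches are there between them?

Comparing position by position, 2 bases differ: 9 (T/C), 14 (G/A).

2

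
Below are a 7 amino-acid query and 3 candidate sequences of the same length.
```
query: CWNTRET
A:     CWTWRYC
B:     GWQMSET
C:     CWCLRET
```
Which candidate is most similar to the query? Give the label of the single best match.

C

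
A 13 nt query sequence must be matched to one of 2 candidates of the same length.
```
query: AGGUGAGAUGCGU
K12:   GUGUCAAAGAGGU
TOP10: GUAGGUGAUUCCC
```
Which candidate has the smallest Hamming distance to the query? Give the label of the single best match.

K12

Hamming distances to query — K12: 7; TOP10: 8.
Smallest is K12 with 7 mismatches.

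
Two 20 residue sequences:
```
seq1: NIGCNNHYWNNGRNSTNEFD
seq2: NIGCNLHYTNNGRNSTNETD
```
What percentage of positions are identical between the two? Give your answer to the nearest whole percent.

85%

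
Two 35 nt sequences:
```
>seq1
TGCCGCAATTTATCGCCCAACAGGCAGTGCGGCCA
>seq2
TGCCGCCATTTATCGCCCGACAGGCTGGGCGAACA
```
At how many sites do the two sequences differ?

Comparing position by position, 6 sites differ: 7 (A/C), 19 (A/G), 26 (A/T), 28 (T/G), 32 (G/A), 33 (C/A).

6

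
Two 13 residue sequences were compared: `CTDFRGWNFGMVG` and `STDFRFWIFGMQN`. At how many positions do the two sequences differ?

5

The sequences differ at positions 1, 6, 8, 12, 13 (1-based) — 5 in total.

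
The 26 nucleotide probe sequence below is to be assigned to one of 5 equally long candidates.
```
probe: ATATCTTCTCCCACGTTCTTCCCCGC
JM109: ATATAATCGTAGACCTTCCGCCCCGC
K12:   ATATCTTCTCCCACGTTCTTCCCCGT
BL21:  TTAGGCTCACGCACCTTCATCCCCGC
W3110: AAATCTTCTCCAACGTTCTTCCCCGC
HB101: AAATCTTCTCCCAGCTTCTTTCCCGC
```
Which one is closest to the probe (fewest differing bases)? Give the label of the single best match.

K12

Hamming distances to probe — JM109: 9; K12: 1; BL21: 8; W3110: 2; HB101: 4.
Smallest is K12 with 1 mismatch.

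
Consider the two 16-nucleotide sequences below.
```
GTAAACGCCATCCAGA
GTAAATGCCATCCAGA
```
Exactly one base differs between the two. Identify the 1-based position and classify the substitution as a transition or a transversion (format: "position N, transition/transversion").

position 6, transition

Position 6 changes C→T. C is a pyrimidine and T is a pyrimidine, so this is a transition.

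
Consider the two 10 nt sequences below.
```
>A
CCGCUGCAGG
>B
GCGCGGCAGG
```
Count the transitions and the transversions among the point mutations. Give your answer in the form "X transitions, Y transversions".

Transitions (purine↔purine or pyrimidine↔pyrimidine): none.
Transversions (purine↔pyrimidine): 1 C→G, 5 U→G.

0 transitions, 2 transversions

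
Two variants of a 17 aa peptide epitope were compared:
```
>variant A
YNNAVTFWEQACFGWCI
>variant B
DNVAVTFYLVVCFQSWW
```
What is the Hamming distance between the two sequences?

10

The sequences differ at residues 1, 3, 8, 9, 10, 11, 14, 15, 16, 17 (1-based) — 10 in total.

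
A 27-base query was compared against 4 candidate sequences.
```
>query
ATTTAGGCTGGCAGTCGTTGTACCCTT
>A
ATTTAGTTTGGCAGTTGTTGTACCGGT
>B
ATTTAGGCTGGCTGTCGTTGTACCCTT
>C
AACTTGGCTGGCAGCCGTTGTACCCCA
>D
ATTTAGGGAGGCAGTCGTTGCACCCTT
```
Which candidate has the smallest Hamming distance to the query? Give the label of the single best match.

A differs at 5 bases; B differs at 1 base; C differs at 6 bases; D differs at 3 bases. The closest is B.

B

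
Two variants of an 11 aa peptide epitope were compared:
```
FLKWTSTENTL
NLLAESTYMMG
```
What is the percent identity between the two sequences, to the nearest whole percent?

Mismatches at positions 1, 3, 4, 5, 8, 9, 10, 11 (1-based): 8 of 11.
Identical positions: 3/11 = 27.27% → 27%.

27%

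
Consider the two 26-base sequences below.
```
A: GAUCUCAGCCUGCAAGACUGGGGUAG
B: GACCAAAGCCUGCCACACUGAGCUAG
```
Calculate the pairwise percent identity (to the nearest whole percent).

Mismatches at positions 3, 5, 6, 14, 16, 21, 23 (1-based): 7 of 26.
Identical positions: 19/26 = 73.08% → 73%.

73%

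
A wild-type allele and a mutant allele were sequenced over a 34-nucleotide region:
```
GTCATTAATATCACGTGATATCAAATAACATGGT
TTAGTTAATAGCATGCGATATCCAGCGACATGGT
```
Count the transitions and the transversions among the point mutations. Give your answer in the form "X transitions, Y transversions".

6 transitions, 4 transversions

Mismatches (1-based):
site 1: G→T (purine→pyrimidine, transversion)
site 3: C→A (pyrimidine→purine, transversion)
site 4: A→G (purine→purine, transition)
site 11: T→G (pyrimidine→purine, transversion)
site 14: C→T (pyrimidine→pyrimidine, transition)
site 16: T→C (pyrimidine→pyrimidine, transition)
site 23: A→C (purine→pyrimidine, transversion)
site 25: A→G (purine→purine, transition)
site 26: T→C (pyrimidine→pyrimidine, transition)
site 27: A→G (purine→purine, transition)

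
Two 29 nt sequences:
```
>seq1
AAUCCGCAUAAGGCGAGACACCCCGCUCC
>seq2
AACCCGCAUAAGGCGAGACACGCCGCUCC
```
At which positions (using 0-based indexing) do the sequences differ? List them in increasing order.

2, 21

Scanning 0-based: 2: U/C; 21: C/G.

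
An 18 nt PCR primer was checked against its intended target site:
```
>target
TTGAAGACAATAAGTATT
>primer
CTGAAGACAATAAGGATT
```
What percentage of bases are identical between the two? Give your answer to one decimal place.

Mismatches at positions 1, 15 (1-based): 2 of 18.
Identical positions: 16/18 = 88.89% → 88.9%.

88.9%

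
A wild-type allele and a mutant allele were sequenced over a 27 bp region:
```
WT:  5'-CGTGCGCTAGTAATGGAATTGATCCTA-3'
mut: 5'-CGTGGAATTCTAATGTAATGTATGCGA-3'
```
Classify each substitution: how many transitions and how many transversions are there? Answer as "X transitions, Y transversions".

Mismatches (1-based):
site 5: C→G (pyrimidine→purine, transversion)
site 6: G→A (purine→purine, transition)
site 7: C→A (pyrimidine→purine, transversion)
site 9: A→T (purine→pyrimidine, transversion)
site 10: G→C (purine→pyrimidine, transversion)
site 16: G→T (purine→pyrimidine, transversion)
site 20: T→G (pyrimidine→purine, transversion)
site 21: G→T (purine→pyrimidine, transversion)
site 24: C→G (pyrimidine→purine, transversion)
site 26: T→G (pyrimidine→purine, transversion)

1 transition, 9 transversions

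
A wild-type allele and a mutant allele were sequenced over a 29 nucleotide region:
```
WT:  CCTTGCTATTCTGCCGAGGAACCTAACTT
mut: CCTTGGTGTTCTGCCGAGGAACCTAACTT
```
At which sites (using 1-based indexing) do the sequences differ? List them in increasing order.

Scanning 1-based: 6: C/G; 8: A/G.

6, 8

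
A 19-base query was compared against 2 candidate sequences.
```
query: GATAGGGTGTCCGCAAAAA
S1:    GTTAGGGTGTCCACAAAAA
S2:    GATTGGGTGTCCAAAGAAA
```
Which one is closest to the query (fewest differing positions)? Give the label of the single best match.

S1 differs at 2 positions; S2 differs at 4 positions. The closest is S1.

S1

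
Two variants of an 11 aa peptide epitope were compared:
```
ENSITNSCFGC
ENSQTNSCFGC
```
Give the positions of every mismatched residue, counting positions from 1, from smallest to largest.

Differences at position 4 (I→Q).

4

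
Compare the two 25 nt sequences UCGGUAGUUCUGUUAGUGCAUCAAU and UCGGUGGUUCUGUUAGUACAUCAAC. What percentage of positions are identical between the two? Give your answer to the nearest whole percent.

88%

Mismatches at positions 6, 18, 25 (1-based): 3 of 25.
Identical positions: 22/25 = 88% → 88%.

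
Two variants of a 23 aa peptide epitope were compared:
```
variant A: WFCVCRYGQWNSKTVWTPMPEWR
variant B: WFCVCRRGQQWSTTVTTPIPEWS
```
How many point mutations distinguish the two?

7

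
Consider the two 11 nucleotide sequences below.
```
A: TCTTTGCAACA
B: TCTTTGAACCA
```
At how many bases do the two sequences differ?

2

Comparing position by position, 2 bases differ: 7 (C/A), 9 (A/C).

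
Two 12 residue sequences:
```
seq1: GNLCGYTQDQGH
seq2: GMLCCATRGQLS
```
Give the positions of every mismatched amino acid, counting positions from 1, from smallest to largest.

Scanning 1-based: 2: N/M; 5: G/C; 6: Y/A; 8: Q/R; 9: D/G; 11: G/L; 12: H/S.

2, 5, 6, 8, 9, 11, 12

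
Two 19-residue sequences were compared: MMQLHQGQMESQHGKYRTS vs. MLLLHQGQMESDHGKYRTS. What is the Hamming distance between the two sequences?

Comparing position by position, 3 positions differ: 2 (M/L), 3 (Q/L), 12 (Q/D).

3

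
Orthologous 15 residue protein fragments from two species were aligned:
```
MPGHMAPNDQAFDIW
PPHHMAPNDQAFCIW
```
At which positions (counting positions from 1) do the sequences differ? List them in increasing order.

1, 3, 13

Scanning 1-based: 1: M/P; 3: G/H; 13: D/C.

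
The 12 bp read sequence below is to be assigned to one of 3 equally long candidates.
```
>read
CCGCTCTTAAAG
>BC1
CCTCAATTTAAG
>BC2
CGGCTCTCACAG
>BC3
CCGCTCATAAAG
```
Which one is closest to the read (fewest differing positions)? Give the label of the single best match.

Hamming distances to read — BC1: 4; BC2: 3; BC3: 1.
Smallest is BC3 with 1 mismatch.

BC3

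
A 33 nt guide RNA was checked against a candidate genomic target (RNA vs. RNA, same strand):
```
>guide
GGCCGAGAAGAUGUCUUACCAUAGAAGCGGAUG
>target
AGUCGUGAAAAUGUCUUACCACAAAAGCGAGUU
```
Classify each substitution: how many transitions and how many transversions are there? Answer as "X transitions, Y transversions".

7 transitions, 2 transversions

Mismatches (1-based):
base 1: G→A (purine→purine, transition)
base 3: C→U (pyrimidine→pyrimidine, transition)
base 6: A→U (purine→pyrimidine, transversion)
base 10: G→A (purine→purine, transition)
base 22: U→C (pyrimidine→pyrimidine, transition)
base 24: G→A (purine→purine, transition)
base 30: G→A (purine→purine, transition)
base 31: A→G (purine→purine, transition)
base 33: G→U (purine→pyrimidine, transversion)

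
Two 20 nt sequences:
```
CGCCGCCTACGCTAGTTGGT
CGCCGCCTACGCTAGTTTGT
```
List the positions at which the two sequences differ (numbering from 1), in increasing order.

Differences at position 18 (G→T).

18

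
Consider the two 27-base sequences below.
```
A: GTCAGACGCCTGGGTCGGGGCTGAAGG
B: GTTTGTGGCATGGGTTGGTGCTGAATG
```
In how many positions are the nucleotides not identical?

8

Comparing position by position, 8 positions differ: 3 (C/T), 4 (A/T), 6 (A/T), 7 (C/G), 10 (C/A), 16 (C/T), 19 (G/T), 26 (G/T).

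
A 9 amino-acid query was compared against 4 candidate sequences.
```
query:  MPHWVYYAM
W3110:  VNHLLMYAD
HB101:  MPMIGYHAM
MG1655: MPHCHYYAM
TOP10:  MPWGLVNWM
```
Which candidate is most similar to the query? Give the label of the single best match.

MG1655

Hamming distances to query — W3110: 6; HB101: 4; MG1655: 2; TOP10: 6.
Smallest is MG1655 with 2 mismatches.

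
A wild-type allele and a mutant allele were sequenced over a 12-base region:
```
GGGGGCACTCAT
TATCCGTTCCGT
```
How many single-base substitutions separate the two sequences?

The sequences differ at sites 1, 2, 3, 4, 5, 6, 7, 8, 9, 11 (1-based) — 10 in total.

10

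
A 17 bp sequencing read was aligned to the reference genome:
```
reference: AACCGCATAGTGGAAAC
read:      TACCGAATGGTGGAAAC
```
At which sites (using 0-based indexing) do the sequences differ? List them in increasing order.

Differences at site 0 (A→T), site 5 (C→A), site 8 (A→G).

0, 5, 8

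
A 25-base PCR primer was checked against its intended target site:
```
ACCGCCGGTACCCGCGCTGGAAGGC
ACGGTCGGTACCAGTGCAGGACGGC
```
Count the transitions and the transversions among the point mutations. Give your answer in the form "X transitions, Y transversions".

2 transitions, 4 transversions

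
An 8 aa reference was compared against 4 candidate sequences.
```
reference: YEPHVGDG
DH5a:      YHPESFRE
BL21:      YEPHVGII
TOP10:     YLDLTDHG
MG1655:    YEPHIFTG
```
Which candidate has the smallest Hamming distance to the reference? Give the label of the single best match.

DH5a differs at 6 positions; BL21 differs at 2 positions; TOP10 differs at 6 positions; MG1655 differs at 3 positions. The closest is BL21.

BL21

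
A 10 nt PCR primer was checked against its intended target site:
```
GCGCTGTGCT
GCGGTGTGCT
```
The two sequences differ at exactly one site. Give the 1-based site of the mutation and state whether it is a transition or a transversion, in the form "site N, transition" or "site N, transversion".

site 4, transversion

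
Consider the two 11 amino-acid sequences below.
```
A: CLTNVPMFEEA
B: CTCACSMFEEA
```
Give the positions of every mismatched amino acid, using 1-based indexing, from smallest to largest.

2, 3, 4, 5, 6

Differences at position 2 (L→T), position 3 (T→C), position 4 (N→A), position 5 (V→C), position 6 (P→S).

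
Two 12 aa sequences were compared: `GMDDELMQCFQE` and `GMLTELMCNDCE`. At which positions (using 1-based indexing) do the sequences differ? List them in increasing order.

3, 4, 8, 9, 10, 11

Scanning 1-based: 3: D/L; 4: D/T; 8: Q/C; 9: C/N; 10: F/D; 11: Q/C.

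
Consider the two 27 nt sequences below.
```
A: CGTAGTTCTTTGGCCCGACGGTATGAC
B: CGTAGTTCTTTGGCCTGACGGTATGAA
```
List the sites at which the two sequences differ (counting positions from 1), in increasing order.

Scanning 1-based: 16: C/T; 27: C/A.

16, 27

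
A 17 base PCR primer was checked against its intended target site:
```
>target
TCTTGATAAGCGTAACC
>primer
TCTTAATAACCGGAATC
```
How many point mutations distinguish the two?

Mismatches (1-based): site 5: G→A; site 10: G→C; site 13: T→G; site 16: C→T.

4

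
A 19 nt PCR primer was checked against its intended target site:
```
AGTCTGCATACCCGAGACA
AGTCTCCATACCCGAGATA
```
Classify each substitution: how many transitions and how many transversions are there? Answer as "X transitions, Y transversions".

1 transition, 1 transversion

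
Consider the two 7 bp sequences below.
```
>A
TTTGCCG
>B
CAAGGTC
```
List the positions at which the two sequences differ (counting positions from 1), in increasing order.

Differences at position 1 (T→C), position 2 (T→A), position 3 (T→A), position 5 (C→G), position 6 (C→T), position 7 (G→C).

1, 2, 3, 5, 6, 7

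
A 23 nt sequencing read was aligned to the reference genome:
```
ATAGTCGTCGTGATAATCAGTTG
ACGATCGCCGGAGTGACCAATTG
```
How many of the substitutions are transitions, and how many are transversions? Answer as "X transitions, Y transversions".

Mismatches (1-based):
site 2: T→C (pyrimidine→pyrimidine, transition)
site 3: A→G (purine→purine, transition)
site 4: G→A (purine→purine, transition)
site 8: T→C (pyrimidine→pyrimidine, transition)
site 11: T→G (pyrimidine→purine, transversion)
site 12: G→A (purine→purine, transition)
site 13: A→G (purine→purine, transition)
site 15: A→G (purine→purine, transition)
site 17: T→C (pyrimidine→pyrimidine, transition)
site 20: G→A (purine→purine, transition)

9 transitions, 1 transversion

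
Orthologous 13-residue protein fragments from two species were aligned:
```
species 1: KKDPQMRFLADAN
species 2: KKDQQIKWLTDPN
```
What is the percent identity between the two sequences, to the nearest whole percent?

54%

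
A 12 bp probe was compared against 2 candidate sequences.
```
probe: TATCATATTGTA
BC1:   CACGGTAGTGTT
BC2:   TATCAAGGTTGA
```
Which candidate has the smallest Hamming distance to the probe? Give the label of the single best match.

BC1 differs at 6 sites; BC2 differs at 5 sites. The closest is BC2.

BC2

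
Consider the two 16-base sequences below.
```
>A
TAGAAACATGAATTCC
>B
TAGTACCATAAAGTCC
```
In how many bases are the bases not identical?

4

Comparing position by position, 4 bases differ: 4 (A/T), 6 (A/C), 10 (G/A), 13 (T/G).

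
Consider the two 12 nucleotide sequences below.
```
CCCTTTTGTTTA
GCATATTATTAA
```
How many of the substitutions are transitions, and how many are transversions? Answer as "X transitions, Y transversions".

Mismatches (1-based):
site 1: C→G (pyrimidine→purine, transversion)
site 3: C→A (pyrimidine→purine, transversion)
site 5: T→A (pyrimidine→purine, transversion)
site 8: G→A (purine→purine, transition)
site 11: T→A (pyrimidine→purine, transversion)

1 transition, 4 transversions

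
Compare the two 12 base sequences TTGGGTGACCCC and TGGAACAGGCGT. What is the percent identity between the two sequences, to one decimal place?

9 positions differ (2, 4, 5, 6, 7, 8, 9, 11, 12), so 3 of 12 match: 3/12 = 25%.

25.0%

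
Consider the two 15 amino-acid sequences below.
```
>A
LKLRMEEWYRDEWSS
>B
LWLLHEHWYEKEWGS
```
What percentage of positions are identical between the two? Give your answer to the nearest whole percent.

Mismatches at positions 2, 4, 5, 7, 10, 11, 14 (1-based): 7 of 15.
Identical positions: 8/15 = 53.33% → 53%.

53%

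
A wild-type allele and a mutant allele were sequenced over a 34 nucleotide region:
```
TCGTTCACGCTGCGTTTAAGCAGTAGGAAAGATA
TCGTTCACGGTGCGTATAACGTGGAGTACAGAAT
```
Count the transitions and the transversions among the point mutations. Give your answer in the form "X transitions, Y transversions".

Transitions (purine↔purine or pyrimidine↔pyrimidine): none.
Transversions (purine↔pyrimidine): 10 C→G, 16 T→A, 20 G→C, 21 C→G, 22 A→T, 24 T→G, 27 G→T, 29 A→C, 33 T→A, 34 A→T.

0 transitions, 10 transversions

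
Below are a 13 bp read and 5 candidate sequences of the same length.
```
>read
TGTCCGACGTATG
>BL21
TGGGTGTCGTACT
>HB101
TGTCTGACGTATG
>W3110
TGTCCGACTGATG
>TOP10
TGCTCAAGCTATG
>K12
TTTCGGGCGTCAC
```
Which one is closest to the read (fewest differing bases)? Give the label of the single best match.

Hamming distances to read — BL21: 6; HB101: 1; W3110: 2; TOP10: 5; K12: 6.
Smallest is HB101 with 1 mismatch.

HB101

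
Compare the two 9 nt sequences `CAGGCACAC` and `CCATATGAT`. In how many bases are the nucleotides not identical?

7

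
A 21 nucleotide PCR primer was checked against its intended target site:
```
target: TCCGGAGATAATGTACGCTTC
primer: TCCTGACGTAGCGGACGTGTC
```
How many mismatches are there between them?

8

Comparing position by position, 8 bases differ: 4 (G/T), 7 (G/C), 8 (A/G), 11 (A/G), 12 (T/C), 14 (T/G), 18 (C/T), 19 (T/G).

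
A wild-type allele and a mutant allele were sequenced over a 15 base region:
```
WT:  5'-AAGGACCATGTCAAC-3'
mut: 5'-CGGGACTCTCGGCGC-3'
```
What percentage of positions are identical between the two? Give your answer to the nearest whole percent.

40%

9 positions differ (1, 2, 7, 8, 10, 11, 12, 13, 14), so 6 of 15 match: 6/15 = 40%.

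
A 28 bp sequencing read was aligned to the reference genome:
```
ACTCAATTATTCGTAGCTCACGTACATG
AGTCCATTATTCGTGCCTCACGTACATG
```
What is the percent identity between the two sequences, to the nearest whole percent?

86%

4 positions differ (2, 5, 15, 16), so 24 of 28 match: 24/28 = 85.71%.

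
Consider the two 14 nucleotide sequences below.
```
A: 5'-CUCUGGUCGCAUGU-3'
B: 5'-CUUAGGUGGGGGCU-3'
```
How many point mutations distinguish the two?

Mismatches (1-based): base 3: C→U; base 4: U→A; base 8: C→G; base 10: C→G; base 11: A→G; base 12: U→G; base 13: G→C.

7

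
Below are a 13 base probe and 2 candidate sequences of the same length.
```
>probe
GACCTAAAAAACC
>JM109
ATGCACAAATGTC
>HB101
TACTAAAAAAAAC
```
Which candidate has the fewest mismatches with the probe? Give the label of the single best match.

Hamming distances to probe — JM109: 8; HB101: 4.
Smallest is HB101 with 4 mismatches.

HB101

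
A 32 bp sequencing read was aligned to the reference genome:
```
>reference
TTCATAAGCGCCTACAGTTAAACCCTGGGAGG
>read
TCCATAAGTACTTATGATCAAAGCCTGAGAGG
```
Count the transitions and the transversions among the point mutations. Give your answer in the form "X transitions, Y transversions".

9 transitions, 1 transversion

Mismatches (1-based):
site 2: T→C (pyrimidine→pyrimidine, transition)
site 9: C→T (pyrimidine→pyrimidine, transition)
site 10: G→A (purine→purine, transition)
site 12: C→T (pyrimidine→pyrimidine, transition)
site 15: C→T (pyrimidine→pyrimidine, transition)
site 16: A→G (purine→purine, transition)
site 17: G→A (purine→purine, transition)
site 19: T→C (pyrimidine→pyrimidine, transition)
site 23: C→G (pyrimidine→purine, transversion)
site 28: G→A (purine→purine, transition)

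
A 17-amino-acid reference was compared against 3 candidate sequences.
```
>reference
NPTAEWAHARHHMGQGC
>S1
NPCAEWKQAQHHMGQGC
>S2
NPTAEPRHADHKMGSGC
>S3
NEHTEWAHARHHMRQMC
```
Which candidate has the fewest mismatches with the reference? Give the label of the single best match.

Hamming distances to reference — S1: 4; S2: 5; S3: 5.
Smallest is S1 with 4 mismatches.

S1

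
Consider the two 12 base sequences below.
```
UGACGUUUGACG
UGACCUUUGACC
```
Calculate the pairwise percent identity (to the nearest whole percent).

83%

2 positions differ (5, 12), so 10 of 12 match: 10/12 = 83.33%.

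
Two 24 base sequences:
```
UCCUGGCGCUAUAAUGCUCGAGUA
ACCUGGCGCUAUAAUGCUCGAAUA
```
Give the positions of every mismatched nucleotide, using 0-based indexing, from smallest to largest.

0, 21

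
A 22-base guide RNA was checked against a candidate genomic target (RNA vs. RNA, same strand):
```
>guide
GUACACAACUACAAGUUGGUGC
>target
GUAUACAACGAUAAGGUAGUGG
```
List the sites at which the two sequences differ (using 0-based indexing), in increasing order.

Differences at site 3 (C→U), site 9 (U→G), site 11 (C→U), site 15 (U→G), site 17 (G→A), site 21 (C→G).

3, 9, 11, 15, 17, 21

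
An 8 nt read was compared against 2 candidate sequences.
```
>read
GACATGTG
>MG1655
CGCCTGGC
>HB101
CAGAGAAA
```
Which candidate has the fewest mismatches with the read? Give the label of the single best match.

MG1655

MG1655 differs at 5 bases; HB101 differs at 6 bases. The closest is MG1655.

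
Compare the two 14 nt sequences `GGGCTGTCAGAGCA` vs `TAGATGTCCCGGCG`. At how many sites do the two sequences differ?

Comparing position by position, 7 sites differ: 1 (G/T), 2 (G/A), 4 (C/A), 9 (A/C), 10 (G/C), 11 (A/G), 14 (A/G).

7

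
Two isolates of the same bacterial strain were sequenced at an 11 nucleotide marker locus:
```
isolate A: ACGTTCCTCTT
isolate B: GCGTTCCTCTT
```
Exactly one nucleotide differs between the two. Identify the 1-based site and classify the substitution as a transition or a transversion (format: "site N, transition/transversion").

Site 1 changes A→G. A is a purine and G is a purine, so this is a transition.

site 1, transition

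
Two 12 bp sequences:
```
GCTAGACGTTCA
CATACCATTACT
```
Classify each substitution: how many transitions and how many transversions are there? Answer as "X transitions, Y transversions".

Transitions (purine↔purine or pyrimidine↔pyrimidine): none.
Transversions (purine↔pyrimidine): 1 G→C, 2 C→A, 5 G→C, 6 A→C, 7 C→A, 8 G→T, 10 T→A, 12 A→T.

0 transitions, 8 transversions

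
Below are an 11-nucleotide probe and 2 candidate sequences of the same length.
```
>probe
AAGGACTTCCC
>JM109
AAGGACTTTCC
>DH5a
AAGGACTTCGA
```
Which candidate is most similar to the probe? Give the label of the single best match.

JM109

JM109 differs at 1 site; DH5a differs at 2 sites. The closest is JM109.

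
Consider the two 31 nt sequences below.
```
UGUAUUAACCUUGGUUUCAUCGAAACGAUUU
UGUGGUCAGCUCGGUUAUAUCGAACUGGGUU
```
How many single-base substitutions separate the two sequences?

Comparing position by position, 11 bases differ: 4 (A/G), 5 (U/G), 7 (A/C), 9 (C/G), 12 (U/C), 17 (U/A), 18 (C/U), 25 (A/C), 26 (C/U), 28 (A/G), 29 (U/G).

11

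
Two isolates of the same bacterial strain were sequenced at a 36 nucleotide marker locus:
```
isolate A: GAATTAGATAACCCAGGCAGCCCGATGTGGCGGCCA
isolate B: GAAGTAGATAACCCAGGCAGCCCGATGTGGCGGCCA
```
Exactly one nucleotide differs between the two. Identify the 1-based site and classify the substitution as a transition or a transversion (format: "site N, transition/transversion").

The sequences differ only at site 4: T→G (pyrimidine→purine), a transversion.

site 4, transversion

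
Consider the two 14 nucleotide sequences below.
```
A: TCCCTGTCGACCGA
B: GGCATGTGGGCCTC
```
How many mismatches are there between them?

7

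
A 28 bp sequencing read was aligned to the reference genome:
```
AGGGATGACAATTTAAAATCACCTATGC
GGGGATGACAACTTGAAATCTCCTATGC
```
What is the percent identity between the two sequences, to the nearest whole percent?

86%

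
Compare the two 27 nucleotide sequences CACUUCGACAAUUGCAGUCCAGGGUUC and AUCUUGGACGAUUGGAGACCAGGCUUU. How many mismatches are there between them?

Comparing position by position, 8 positions differ: 1 (C/A), 2 (A/U), 6 (C/G), 10 (A/G), 15 (C/G), 18 (U/A), 24 (G/C), 27 (C/U).

8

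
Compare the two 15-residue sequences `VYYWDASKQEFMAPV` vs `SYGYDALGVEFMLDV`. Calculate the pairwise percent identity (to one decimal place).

8 positions differ (1, 3, 4, 7, 8, 9, 13, 14), so 7 of 15 match: 7/15 = 46.67%.

46.7%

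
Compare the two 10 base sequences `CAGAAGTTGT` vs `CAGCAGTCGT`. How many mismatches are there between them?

2

Comparing position by position, 2 positions differ: 4 (A/C), 8 (T/C).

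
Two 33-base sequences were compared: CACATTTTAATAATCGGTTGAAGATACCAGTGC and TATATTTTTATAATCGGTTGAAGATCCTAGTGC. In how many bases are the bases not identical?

The sequences differ at bases 1, 3, 9, 26, 28 (1-based) — 5 in total.

5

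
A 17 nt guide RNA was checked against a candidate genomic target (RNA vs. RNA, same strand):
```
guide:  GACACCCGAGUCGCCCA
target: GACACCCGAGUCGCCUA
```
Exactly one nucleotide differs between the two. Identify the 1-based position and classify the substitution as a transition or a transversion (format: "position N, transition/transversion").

position 16, transition

Position 16 changes C→U. C is a pyrimidine and U is a pyrimidine, so this is a transition.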